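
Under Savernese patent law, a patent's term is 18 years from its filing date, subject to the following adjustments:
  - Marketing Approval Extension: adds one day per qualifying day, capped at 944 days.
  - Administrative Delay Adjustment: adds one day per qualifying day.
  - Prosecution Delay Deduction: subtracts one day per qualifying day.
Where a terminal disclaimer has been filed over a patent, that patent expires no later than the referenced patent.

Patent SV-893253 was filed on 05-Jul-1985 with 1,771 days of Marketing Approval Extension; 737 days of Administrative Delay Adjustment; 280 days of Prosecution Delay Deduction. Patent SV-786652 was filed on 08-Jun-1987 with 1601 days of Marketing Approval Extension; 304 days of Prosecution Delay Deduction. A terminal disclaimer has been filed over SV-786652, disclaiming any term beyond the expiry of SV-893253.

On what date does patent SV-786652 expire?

March 10, 2007

Natural term of SV-786652:
  Base: filing + 18 years → 8 June 2005.
  Marketing Approval Extension: 1601 days claimed exceeds the 944-day cap, so +944 days → 8 January 2008.
  Prosecution Delay Deduction: −304 days → 10 March 2007.
Expiry of referenced patent SV-893253:
  Base: filing + 18 years → 5 July 2003.
  Marketing Approval Extension: 1771 days claimed exceeds the 944-day cap, so +944 days → 3 February 2006.
  Administrative Delay Adjustment: +737 days → 10 February 2008.
  Prosecution Delay Deduction: −280 days → 6 May 2007.
Terminal disclaimer: SV-786652 expires on the earlier of 10 March 2007 and 6 May 2007.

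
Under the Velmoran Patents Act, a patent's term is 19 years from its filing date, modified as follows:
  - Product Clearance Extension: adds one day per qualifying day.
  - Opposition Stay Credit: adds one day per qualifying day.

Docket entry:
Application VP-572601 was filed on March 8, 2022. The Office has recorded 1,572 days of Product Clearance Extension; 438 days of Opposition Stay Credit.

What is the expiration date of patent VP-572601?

September 8, 2046

Base term: filing date + 19 years → 8 March 2041.
Product Clearance Extension: +1572 days → 27 June 2045.
Opposition Stay Credit: +438 days → 8 September 2046.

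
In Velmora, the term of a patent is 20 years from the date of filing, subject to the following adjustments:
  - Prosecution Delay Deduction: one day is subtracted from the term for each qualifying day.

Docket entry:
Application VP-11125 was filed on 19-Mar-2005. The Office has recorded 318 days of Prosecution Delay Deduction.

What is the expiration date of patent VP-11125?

Base term: filing date + 20 years → 19 March 2025.
Prosecution Delay Deduction: −318 days → 5 May 2024.

2024-05-05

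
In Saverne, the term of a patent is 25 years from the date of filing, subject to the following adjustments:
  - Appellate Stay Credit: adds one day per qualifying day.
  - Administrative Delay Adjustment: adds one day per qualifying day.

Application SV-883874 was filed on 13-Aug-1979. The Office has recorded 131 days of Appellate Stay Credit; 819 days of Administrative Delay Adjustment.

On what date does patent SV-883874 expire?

March 21, 2007

Base term: filing date + 25 years → 13 August 2004.
Appellate Stay Credit: +131 days → 22 December 2004.
Administrative Delay Adjustment: +819 days → 21 March 2007.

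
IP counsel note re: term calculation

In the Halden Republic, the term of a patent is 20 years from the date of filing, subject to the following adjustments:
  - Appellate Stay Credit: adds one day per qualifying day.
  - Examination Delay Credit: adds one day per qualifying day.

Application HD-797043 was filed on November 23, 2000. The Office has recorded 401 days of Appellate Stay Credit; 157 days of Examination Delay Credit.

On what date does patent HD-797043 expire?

Base term: filing date + 20 years → 23 November 2020.
Appellate Stay Credit: +401 days → 29 December 2021.
Examination Delay Credit: +157 days → 4 June 2022.

June 4, 2022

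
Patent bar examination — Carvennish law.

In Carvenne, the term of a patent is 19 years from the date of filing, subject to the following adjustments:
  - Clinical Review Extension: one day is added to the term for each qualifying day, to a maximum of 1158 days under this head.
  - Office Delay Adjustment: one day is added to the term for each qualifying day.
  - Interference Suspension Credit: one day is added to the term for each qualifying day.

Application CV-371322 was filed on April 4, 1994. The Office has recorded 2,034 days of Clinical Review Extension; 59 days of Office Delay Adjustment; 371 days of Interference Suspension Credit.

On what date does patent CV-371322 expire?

Base term: filing date + 19 years → 4 April 2013.
Clinical Review Extension: 2034 days claimed exceeds the 1158-day cap, so +1158 days → 5 June 2016.
Office Delay Adjustment: +59 days → 3 August 2016.
Interference Suspension Credit: +371 days → 9 August 2017.

August 9, 2017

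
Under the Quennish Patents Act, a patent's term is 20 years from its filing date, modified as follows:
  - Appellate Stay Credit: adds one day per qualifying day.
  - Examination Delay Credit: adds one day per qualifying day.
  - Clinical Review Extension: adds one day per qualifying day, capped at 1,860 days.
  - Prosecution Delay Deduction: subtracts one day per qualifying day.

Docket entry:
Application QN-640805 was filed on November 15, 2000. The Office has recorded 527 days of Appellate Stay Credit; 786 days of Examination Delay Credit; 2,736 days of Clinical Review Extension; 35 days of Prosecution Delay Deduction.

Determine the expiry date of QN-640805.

Base term: filing date + 20 years → 15 November 2020.
Appellate Stay Credit: +527 days → 26 April 2022.
Examination Delay Credit: +786 days → 20 June 2024.
Clinical Review Extension: 2736 days claimed exceeds the 1860-day cap, so +1860 days → 24 July 2029.
Prosecution Delay Deduction: −35 days → 19 June 2029.

2029-06-19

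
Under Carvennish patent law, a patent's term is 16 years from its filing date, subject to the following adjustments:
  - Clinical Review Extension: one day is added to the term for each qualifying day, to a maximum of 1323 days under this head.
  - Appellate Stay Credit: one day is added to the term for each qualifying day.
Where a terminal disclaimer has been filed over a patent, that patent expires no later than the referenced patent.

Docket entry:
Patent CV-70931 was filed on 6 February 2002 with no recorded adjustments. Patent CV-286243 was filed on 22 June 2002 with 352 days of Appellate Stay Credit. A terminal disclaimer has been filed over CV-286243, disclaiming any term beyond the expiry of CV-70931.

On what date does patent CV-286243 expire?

Natural term of CV-286243:
  Base: filing + 16 years → 22 June 2018.
  Appellate Stay Credit: +352 days → 9 June 2019.
Expiry of referenced patent CV-70931:
  Base: filing + 16 years → 6 February 2018.
Terminal disclaimer: CV-286243 expires on the earlier of 9 June 2019 and 6 February 2018.

2018-02-06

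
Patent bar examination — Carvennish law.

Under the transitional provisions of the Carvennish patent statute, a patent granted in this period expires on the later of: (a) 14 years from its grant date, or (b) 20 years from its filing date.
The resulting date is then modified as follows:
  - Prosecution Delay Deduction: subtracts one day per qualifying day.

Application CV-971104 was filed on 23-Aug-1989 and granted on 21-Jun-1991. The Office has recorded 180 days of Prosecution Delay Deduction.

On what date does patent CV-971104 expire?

2009-02-24

(a) grant + 14 years → 21 June 2005.
(b) filing + 20 years → 23 August 2009.
Later of the two: 23 August 2009.
Prosecution Delay Deduction: −180 days → 24 February 2009.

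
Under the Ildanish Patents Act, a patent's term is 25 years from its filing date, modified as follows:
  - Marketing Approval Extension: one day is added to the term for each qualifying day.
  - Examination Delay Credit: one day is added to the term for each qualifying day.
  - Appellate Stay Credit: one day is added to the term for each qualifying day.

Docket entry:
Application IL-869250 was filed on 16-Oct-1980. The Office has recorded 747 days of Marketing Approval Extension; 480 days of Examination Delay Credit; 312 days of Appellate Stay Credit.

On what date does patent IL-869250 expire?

January 2, 2010

Base term: filing date + 25 years → 16 October 2005.
Marketing Approval Extension: +747 days → 2 November 2007.
Examination Delay Credit: +480 days → 24 February 2009.
Appellate Stay Credit: +312 days → 2 January 2010.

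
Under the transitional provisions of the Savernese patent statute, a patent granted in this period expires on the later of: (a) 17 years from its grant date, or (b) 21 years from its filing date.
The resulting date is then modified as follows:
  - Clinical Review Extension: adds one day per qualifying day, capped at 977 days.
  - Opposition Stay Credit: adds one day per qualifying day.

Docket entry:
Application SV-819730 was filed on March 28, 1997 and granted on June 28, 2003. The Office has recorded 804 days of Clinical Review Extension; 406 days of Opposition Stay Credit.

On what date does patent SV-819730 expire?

October 21, 2023

(a) grant + 17 years → 28 June 2020.
(b) filing + 21 years → 28 March 2018.
Later of the two: 28 June 2020.
Clinical Review Extension: 804 days (within the 977-day cap) → +804 days → 10 September 2022.
Opposition Stay Credit: +406 days → 21 October 2023.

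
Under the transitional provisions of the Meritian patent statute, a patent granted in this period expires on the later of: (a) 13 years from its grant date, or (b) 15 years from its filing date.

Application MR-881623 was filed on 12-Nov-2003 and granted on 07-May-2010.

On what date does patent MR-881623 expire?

2023-05-07

(a) grant + 13 years → 7 May 2023.
(b) filing + 15 years → 12 November 2018.
Later of the two: 7 May 2023.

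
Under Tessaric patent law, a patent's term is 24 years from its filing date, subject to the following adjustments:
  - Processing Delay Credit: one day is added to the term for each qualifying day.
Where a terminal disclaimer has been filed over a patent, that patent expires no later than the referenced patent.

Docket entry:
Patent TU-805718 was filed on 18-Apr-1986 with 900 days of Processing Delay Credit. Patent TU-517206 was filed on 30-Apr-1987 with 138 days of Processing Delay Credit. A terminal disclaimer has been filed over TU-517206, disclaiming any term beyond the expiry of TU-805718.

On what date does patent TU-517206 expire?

2011-09-15

Natural term of TU-517206:
  Base: filing + 24 years → 30 April 2011.
  Processing Delay Credit: +138 days → 15 September 2011.
Expiry of referenced patent TU-805718:
  Base: filing + 24 years → 18 April 2010.
  Processing Delay Credit: +900 days → 4 October 2012.
Terminal disclaimer: TU-517206 expires on the earlier of 15 September 2011 and 4 October 2012.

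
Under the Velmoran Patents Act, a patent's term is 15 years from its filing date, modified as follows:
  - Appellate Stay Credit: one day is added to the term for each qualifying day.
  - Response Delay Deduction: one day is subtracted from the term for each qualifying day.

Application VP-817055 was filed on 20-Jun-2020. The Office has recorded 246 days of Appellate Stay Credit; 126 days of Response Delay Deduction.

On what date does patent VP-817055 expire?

Base term: filing date + 15 years → 20 June 2035.
Appellate Stay Credit: +246 days → 21 February 2036.
Response Delay Deduction: −126 days → 18 October 2035.

October 18, 2035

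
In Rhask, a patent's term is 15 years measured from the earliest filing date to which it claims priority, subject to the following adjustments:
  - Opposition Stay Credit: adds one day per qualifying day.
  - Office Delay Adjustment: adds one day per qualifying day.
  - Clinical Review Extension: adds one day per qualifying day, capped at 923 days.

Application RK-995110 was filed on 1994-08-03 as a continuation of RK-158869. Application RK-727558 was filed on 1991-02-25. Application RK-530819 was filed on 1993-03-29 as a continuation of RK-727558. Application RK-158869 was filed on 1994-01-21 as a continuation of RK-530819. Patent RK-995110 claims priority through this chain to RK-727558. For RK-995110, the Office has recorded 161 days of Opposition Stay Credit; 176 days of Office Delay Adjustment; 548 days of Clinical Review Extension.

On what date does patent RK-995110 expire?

2008-07-29

Earliest priority filing: 25 February 1991.
Base term: 25 February 1991 + 15 years → 25 February 2006.
Opposition Stay Credit: +161 days → 5 August 2006.
Office Delay Adjustment: +176 days → 28 January 2007.
Clinical Review Extension: 548 days (within the 923-day cap) → +548 days → 29 July 2008.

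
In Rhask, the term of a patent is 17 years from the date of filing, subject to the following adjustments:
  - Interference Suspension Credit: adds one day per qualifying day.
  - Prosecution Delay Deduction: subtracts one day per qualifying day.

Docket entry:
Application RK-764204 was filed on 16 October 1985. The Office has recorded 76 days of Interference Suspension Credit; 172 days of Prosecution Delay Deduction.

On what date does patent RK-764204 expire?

Base term: filing date + 17 years → 16 October 2002.
Interference Suspension Credit: +76 days → 31 December 2002.
Prosecution Delay Deduction: −172 days → 12 July 2002.

July 12, 2002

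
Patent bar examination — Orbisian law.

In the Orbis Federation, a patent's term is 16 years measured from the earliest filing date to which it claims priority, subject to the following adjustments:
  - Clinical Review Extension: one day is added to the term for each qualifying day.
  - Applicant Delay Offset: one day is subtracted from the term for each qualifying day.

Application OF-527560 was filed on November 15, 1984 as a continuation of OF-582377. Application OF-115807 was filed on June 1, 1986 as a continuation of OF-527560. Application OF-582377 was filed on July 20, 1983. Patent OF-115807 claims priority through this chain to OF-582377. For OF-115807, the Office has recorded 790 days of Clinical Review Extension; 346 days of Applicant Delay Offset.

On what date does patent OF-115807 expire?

October 6, 2000

Earliest priority filing: 20 July 1983.
Base term: 20 July 1983 + 16 years → 20 July 1999.
Clinical Review Extension: +790 days → 17 September 2001.
Applicant Delay Offset: −346 days → 6 October 2000.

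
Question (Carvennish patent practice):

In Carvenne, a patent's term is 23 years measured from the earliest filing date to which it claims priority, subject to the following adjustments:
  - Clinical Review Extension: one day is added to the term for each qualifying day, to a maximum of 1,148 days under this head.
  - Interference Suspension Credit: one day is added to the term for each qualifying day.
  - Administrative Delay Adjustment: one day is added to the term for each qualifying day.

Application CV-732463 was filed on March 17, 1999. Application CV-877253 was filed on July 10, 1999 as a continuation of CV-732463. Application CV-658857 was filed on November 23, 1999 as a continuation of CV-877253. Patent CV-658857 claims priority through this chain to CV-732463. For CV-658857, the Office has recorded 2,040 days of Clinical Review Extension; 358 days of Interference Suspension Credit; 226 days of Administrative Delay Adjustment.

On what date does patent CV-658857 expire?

Earliest priority filing: 17 March 1999.
Base term: 17 March 1999 + 23 years → 17 March 2022.
Clinical Review Extension: 2040 days claimed exceeds the 1148-day cap, so +1148 days → 8 May 2025.
Interference Suspension Credit: +358 days → 1 May 2026.
Administrative Delay Adjustment: +226 days → 13 December 2026.

December 13, 2026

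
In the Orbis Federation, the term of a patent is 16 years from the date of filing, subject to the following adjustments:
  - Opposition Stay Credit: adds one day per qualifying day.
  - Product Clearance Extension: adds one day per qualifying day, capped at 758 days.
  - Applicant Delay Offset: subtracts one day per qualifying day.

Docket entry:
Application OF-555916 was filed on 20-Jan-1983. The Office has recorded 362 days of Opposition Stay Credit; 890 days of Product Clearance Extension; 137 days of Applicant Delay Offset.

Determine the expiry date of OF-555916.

Base term: filing date + 16 years → 20 January 1999.
Opposition Stay Credit: +362 days → 17 January 2000.
Product Clearance Extension: 890 days claimed exceeds the 758-day cap, so +758 days → 13 February 2002.
Applicant Delay Offset: −137 days → 29 September 2001.

September 29, 2001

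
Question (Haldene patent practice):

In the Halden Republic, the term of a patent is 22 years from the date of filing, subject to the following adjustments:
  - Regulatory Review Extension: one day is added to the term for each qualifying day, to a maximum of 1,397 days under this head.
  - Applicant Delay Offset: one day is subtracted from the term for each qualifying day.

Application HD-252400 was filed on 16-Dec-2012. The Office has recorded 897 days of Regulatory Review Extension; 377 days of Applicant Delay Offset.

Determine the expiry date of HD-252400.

Base term: filing date + 22 years → 16 December 2034.
Regulatory Review Extension: 897 days (within the 1397-day cap) → +897 days → 31 May 2037.
Applicant Delay Offset: −377 days → 19 May 2036.

2036-05-19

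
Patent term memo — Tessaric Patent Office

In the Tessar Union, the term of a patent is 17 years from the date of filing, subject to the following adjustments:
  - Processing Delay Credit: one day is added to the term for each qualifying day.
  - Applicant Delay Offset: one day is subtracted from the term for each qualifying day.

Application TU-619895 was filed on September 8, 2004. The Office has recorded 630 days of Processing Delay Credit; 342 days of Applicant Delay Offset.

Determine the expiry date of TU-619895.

Base term: filing date + 17 years → 8 September 2021.
Processing Delay Credit: +630 days → 31 May 2023.
Applicant Delay Offset: −342 days → 23 June 2022.

2022-06-23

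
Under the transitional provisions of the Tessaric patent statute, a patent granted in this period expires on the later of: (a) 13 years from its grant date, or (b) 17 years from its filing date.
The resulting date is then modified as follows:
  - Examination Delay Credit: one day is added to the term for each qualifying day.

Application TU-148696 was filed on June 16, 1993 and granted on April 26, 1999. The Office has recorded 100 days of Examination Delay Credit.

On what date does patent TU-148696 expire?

2012-08-04

(a) grant + 13 years → 26 April 2012.
(b) filing + 17 years → 16 June 2010.
Later of the two: 26 April 2012.
Examination Delay Credit: +100 days → 4 August 2012.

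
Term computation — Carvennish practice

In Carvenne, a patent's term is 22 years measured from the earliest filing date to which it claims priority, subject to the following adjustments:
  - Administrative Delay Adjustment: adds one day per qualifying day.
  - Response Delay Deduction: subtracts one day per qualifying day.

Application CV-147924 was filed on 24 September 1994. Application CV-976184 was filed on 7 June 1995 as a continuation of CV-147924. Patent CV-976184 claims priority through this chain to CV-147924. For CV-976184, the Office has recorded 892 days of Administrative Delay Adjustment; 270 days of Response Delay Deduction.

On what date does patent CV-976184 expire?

Earliest priority filing: 24 September 1994.
Base term: 24 September 1994 + 22 years → 24 September 2016.
Administrative Delay Adjustment: +892 days → 5 March 2019.
Response Delay Deduction: −270 days → 8 June 2018.

2018-06-08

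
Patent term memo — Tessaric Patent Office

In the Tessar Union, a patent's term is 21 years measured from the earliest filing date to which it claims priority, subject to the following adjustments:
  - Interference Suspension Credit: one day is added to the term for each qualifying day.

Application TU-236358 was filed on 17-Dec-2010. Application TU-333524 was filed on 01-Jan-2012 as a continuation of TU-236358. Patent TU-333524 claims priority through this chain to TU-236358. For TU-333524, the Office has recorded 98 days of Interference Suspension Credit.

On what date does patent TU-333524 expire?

March 24, 2032

Earliest priority filing: 17 December 2010.
Base term: 17 December 2010 + 21 years → 17 December 2031.
Interference Suspension Credit: +98 days → 24 March 2032.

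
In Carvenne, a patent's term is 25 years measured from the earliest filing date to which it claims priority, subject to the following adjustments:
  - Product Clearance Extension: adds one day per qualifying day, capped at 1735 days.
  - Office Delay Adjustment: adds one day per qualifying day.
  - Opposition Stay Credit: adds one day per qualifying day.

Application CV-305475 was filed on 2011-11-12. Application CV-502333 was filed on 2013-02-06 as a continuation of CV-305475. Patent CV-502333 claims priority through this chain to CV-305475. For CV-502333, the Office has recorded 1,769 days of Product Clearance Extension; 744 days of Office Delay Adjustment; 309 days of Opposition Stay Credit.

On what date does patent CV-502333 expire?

Earliest priority filing: 12 November 2011.
Base term: 12 November 2011 + 25 years → 12 November 2036.
Product Clearance Extension: 1769 days claimed exceeds the 1735-day cap, so +1735 days → 13 August 2041.
Office Delay Adjustment: +744 days → 27 August 2043.
Opposition Stay Credit: +309 days → 1 July 2044.

July 1, 2044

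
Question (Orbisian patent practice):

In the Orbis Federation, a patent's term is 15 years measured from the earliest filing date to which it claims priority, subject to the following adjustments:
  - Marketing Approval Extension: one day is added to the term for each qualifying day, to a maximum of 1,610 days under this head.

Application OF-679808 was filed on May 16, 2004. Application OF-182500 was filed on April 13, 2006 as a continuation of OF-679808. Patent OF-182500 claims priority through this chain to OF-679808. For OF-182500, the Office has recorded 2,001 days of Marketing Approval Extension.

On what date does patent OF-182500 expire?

October 12, 2023

Earliest priority filing: 16 May 2004.
Base term: 16 May 2004 + 15 years → 16 May 2019.
Marketing Approval Extension: 2001 days claimed exceeds the 1610-day cap, so +1610 days → 12 October 2023.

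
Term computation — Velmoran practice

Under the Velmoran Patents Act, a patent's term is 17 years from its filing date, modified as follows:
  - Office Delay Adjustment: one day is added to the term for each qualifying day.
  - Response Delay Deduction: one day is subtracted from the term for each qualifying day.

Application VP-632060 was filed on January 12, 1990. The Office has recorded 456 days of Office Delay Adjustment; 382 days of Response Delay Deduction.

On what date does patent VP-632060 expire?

Base term: filing date + 17 years → 12 January 2007.
Office Delay Adjustment: +456 days → 12 April 2008.
Response Delay Deduction: −382 days → 27 March 2007.

March 27, 2007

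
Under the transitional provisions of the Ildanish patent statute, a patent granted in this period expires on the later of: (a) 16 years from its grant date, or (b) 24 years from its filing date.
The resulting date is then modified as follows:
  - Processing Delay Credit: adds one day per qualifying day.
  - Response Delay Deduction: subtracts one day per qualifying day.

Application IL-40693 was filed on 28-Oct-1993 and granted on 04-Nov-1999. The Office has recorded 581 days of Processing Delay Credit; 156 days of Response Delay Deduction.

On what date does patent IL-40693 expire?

2018-12-27

(a) grant + 16 years → 4 November 2015.
(b) filing + 24 years → 28 October 2017.
Later of the two: 28 October 2017.
Processing Delay Credit: +581 days → 1 June 2019.
Response Delay Deduction: −156 days → 27 December 2018.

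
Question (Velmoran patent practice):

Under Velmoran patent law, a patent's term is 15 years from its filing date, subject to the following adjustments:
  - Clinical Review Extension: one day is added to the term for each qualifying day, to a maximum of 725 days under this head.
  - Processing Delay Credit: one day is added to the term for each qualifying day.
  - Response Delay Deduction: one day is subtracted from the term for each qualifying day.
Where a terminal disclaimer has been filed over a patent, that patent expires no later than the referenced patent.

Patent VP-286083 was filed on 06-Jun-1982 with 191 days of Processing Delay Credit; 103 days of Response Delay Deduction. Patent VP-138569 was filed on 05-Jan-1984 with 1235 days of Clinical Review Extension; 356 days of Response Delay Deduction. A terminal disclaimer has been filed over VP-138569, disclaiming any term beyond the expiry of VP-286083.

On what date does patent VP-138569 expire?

Natural term of VP-138569:
  Base: filing + 15 years → 5 January 1999.
  Clinical Review Extension: 1235 days claimed exceeds the 725-day cap, so +725 days → 30 December 2000.
  Response Delay Deduction: −356 days → 9 January 2000.
Expiry of referenced patent VP-286083:
  Base: filing + 15 years → 6 June 1997.
  Processing Delay Credit: +191 days → 14 December 1997.
  Response Delay Deduction: −103 days → 2 September 1997.
Terminal disclaimer: VP-138569 expires on the earlier of 9 January 2000 and 2 September 1997.

September 2, 1997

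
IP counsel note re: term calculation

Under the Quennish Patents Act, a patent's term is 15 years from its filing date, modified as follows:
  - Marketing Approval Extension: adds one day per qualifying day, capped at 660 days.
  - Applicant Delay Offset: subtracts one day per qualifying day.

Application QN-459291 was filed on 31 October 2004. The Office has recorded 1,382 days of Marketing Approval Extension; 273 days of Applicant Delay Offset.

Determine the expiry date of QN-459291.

Base term: filing date + 15 years → 31 October 2019.
Marketing Approval Extension: 1382 days claimed exceeds the 660-day cap, so +660 days → 21 August 2021.
Applicant Delay Offset: −273 days → 21 November 2020.

2020-11-21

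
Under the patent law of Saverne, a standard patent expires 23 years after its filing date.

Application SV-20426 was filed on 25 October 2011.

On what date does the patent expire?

2034-10-25

Filing date + 23 years → 25 October 2034.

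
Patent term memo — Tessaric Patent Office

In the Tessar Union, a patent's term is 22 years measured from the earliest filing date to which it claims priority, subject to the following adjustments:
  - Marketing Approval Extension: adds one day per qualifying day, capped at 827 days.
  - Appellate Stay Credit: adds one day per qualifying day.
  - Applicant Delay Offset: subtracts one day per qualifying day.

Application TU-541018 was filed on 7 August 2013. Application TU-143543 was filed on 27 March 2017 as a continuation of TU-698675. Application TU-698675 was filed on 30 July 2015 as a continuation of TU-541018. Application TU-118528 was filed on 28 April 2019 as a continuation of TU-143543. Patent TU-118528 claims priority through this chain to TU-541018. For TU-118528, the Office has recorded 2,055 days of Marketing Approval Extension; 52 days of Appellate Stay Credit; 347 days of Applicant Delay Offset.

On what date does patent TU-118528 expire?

Earliest priority filing: 7 August 2013.
Base term: 7 August 2013 + 22 years → 7 August 2035.
Marketing Approval Extension: 2055 days claimed exceeds the 827-day cap, so +827 days → 11 November 2037.
Appellate Stay Credit: +52 days → 2 January 2038.
Applicant Delay Offset: −347 days → 20 January 2037.

2037-01-20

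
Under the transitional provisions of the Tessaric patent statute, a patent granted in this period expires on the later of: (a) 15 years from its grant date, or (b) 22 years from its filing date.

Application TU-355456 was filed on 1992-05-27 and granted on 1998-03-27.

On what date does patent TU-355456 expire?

May 27, 2014

(a) grant + 15 years → 27 March 2013.
(b) filing + 22 years → 27 May 2014.
Later of the two: 27 May 2014.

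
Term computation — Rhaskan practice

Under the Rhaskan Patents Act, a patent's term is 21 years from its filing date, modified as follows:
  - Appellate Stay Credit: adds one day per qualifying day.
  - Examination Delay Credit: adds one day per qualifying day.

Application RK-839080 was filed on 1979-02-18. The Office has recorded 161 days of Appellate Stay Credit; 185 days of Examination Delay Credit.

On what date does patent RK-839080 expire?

2001-01-29

Base term: filing date + 21 years → 18 February 2000.
Appellate Stay Credit: +161 days → 28 July 2000.
Examination Delay Credit: +185 days → 29 January 2001.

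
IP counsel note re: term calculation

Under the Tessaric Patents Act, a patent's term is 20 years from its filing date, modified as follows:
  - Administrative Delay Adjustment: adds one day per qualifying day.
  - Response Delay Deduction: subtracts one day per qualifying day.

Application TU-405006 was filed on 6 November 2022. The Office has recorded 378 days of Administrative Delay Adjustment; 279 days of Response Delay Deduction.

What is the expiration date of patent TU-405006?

February 13, 2043

Base term: filing date + 20 years → 6 November 2042.
Administrative Delay Adjustment: +378 days → 19 November 2043.
Response Delay Deduction: −279 days → 13 February 2043.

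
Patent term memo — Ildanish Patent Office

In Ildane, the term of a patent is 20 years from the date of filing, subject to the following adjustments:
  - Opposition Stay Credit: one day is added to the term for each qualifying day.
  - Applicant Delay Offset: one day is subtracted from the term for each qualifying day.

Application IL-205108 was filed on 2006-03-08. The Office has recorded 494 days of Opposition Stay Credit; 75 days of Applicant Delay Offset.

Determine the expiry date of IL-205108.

May 1, 2027

Base term: filing date + 20 years → 8 March 2026.
Opposition Stay Credit: +494 days → 15 July 2027.
Applicant Delay Offset: −75 days → 1 May 2027.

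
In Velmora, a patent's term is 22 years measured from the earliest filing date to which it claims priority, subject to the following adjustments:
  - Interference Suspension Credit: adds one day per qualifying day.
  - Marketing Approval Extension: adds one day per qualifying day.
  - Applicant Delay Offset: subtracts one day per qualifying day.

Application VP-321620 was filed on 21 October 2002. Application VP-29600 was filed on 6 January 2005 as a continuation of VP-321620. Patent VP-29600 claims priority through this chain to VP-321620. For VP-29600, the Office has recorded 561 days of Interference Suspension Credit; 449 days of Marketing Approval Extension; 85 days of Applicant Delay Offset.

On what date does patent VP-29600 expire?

Earliest priority filing: 21 October 2002.
Base term: 21 October 2002 + 22 years → 21 October 2024.
Interference Suspension Credit: +561 days → 5 May 2026.
Marketing Approval Extension: +449 days → 28 July 2027.
Applicant Delay Offset: −85 days → 4 May 2027.

2027-05-04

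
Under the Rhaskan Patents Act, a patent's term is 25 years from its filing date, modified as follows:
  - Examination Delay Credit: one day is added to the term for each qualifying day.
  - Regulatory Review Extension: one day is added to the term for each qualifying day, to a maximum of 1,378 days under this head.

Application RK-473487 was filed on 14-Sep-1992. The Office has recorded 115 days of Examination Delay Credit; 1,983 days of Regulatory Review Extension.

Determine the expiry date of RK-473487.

2021-10-16

Base term: filing date + 25 years → 14 September 2017.
Examination Delay Credit: +115 days → 7 January 2018.
Regulatory Review Extension: 1983 days claimed exceeds the 1378-day cap, so +1378 days → 16 October 2021.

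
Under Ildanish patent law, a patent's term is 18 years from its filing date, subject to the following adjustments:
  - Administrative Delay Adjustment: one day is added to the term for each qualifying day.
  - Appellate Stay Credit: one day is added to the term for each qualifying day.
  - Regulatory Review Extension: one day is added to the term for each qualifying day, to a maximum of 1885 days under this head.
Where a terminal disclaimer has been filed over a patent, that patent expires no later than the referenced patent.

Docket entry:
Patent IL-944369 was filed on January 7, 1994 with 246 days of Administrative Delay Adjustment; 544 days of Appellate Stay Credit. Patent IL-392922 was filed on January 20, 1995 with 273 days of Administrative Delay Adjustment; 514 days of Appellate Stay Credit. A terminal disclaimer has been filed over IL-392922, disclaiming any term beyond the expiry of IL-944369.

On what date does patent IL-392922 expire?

Natural term of IL-392922:
  Base: filing + 18 years → 20 January 2013.
  Administrative Delay Adjustment: +273 days → 20 October 2013.
  Appellate Stay Credit: +514 days → 18 March 2015.
Expiry of referenced patent IL-944369:
  Base: filing + 18 years → 7 January 2012.
  Administrative Delay Adjustment: +246 days → 9 September 2012.
  Appellate Stay Credit: +544 days → 7 March 2014.
Terminal disclaimer: IL-392922 expires on the earlier of 18 March 2015 and 7 March 2014.

March 7, 2014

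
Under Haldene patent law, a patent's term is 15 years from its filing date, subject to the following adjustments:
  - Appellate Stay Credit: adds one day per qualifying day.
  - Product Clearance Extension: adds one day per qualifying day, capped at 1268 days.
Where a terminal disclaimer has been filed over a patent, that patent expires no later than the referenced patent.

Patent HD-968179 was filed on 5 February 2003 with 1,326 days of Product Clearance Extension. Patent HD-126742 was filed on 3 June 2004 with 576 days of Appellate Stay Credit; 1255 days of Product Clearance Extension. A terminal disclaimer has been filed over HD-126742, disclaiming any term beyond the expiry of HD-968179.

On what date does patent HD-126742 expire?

Natural term of HD-126742:
  Base: filing + 15 years → 3 June 2019.
  Appellate Stay Credit: +576 days → 30 December 2020.
  Product Clearance Extension: 1255 days (within the 1268-day cap) → +1255 days → 7 June 2024.
Expiry of referenced patent HD-968179:
  Base: filing + 15 years → 5 February 2018.
  Product Clearance Extension: 1326 days claimed exceeds the 1268-day cap, so +1268 days → 27 July 2021.
Terminal disclaimer: HD-126742 expires on the earlier of 7 June 2024 and 27 July 2021.

July 27, 2021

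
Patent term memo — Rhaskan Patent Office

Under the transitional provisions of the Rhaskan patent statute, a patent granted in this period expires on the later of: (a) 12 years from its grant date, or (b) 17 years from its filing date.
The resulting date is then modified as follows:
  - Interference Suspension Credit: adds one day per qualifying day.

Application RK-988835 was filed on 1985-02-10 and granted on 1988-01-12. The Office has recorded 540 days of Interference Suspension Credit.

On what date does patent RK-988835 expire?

2003-08-04

(a) grant + 12 years → 12 January 2000.
(b) filing + 17 years → 10 February 2002.
Later of the two: 10 February 2002.
Interference Suspension Credit: +540 days → 4 August 2003.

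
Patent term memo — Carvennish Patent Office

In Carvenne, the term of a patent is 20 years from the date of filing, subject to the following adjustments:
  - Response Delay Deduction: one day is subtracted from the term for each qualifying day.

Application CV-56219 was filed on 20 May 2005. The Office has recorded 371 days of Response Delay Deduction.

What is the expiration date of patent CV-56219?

Base term: filing date + 20 years → 20 May 2025.
Response Delay Deduction: −371 days → 14 May 2024.

May 14, 2024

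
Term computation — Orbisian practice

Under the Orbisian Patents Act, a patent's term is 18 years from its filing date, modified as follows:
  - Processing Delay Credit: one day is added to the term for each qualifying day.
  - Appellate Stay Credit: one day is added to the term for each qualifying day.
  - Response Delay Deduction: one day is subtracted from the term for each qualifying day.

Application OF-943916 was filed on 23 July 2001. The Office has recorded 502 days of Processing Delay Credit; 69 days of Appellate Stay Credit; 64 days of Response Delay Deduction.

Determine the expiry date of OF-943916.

2020-12-11

Base term: filing date + 18 years → 23 July 2019.
Processing Delay Credit: +502 days → 6 December 2020.
Appellate Stay Credit: +69 days → 13 February 2021.
Response Delay Deduction: −64 days → 11 December 2020.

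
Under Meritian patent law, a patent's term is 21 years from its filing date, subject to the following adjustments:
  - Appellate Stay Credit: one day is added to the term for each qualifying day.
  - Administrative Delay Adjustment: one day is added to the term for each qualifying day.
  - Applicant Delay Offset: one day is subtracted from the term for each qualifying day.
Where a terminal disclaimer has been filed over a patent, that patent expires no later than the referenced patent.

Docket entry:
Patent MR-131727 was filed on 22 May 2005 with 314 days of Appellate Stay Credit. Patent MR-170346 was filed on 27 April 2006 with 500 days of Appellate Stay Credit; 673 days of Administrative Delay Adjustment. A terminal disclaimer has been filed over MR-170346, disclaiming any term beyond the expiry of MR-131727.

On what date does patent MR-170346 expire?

2027-04-01

Natural term of MR-170346:
  Base: filing + 21 years → 27 April 2027.
  Appellate Stay Credit: +500 days → 8 September 2028.
  Administrative Delay Adjustment: +673 days → 13 July 2030.
Expiry of referenced patent MR-131727:
  Base: filing + 21 years → 22 May 2026.
  Appellate Stay Credit: +314 days → 1 April 2027.
Terminal disclaimer: MR-170346 expires on the earlier of 13 July 2030 and 1 April 2027.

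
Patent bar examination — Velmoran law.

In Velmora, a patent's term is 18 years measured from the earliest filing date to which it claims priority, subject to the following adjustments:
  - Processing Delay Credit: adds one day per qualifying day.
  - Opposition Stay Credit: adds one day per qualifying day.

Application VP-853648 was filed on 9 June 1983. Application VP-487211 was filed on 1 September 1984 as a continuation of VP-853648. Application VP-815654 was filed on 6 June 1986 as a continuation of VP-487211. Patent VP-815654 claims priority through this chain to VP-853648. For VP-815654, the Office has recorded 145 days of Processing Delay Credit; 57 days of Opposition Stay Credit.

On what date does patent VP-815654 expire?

Earliest priority filing: 9 June 1983.
Base term: 9 June 1983 + 18 years → 9 June 2001.
Processing Delay Credit: +145 days → 1 November 2001.
Opposition Stay Credit: +57 days → 28 December 2001.

December 28, 2001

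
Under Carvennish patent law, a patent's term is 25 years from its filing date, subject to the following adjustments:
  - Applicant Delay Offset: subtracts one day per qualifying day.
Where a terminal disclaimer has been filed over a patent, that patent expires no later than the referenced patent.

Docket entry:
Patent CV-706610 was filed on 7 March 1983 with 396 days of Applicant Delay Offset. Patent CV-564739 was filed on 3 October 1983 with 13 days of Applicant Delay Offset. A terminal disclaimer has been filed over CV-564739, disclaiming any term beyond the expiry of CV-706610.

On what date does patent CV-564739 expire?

Natural term of CV-564739:
  Base: filing + 25 years → 3 October 2008.
  Applicant Delay Offset: −13 days → 20 September 2008.
Expiry of referenced patent CV-706610:
  Base: filing + 25 years → 7 March 2008.
  Applicant Delay Offset: −396 days → 5 February 2007.
Terminal disclaimer: CV-564739 expires on the earlier of 20 September 2008 and 5 February 2007.

2007-02-05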